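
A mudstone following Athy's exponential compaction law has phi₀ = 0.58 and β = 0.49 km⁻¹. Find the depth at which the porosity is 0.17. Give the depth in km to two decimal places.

Invert Athy's law: d = ln(phi₀/phi) / β
d = ln(0.58/0.17) / 0.49 = ln(3.412) / 0.49 = 1.2272 / 0.49 = 2.505 km

2.50 km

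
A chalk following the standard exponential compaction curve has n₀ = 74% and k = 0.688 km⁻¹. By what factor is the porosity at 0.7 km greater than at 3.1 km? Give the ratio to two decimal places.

n(z₁)/n(z₂) = e^(−k·z₁)/e^(−k·z₂) = e^{k(z₂−z₁)}
= exp(0.688 × 2.4) = exp(1.651) = 5.2132

5.21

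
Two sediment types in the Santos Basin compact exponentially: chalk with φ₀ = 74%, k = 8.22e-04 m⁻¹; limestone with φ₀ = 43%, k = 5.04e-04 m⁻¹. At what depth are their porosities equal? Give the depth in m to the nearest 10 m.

Working in km (1 km = 1000 m; k in km⁻¹ = k in m⁻¹ × 1000):
Set φ₀ₐ e^(−kₐd) = φ₀ᵦ e^(−kᵦd) ⇒ ln(φ₀ₐ/φ₀ᵦ) = (kₐ − kᵦ)·d
d = ln(0.74/0.43) / (0.822 − 0.504) = 0.5429 / 0.318 = 1.707 km

1710 m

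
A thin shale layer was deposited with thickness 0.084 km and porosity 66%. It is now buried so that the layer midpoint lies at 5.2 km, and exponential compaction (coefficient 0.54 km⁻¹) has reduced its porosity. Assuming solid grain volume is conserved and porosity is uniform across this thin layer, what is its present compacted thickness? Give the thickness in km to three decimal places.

0.030 km

Porosity at 5.2 km: n = 0.66·exp(−0.54×5.2) = 0.0398
Solid-volume conservation: h(1−n) = h₀(1−n₀) ⇒ h = h₀·(1−n₀)/(1−n)
h = 0.084 × (1 − 0.66)/(1 − 0.0398) = 0.084 × 0.3541 = 0.0297 km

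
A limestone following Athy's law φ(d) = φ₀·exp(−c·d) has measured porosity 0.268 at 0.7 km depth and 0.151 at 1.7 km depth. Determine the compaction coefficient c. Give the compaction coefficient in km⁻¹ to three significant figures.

0.574 km⁻¹

Athy: φ(d) = φ₀ e^(−cd) ⇒ φ₁/φ₂ = e^{c(d₂−d₁)} ⇒ c = ln(φ₁/φ₂)/(d₂−d₁)
c = ln(0.268/0.151) / (1.7 − 0.7) = ln(1.775) / 1 = 0.5737 / 1 = 0.5737 km⁻¹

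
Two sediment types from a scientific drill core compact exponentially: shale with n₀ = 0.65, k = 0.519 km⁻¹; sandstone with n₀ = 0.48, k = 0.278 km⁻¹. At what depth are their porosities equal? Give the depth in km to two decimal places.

Set n₀ₐ e^(−kₐz) = n₀ᵦ e^(−kᵦz) ⇒ ln(n₀ₐ/n₀ᵦ) = (kₐ − kᵦ)·z
z = ln(0.65/0.48) / (0.519 − 0.278) = 0.3032 / 0.241 = 1.258 km

1.26 km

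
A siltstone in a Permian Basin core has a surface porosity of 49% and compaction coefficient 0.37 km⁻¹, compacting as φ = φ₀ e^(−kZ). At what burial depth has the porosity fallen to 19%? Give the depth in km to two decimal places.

Invert Athy's law: Z = ln(φ₀/φ) / k
Z = ln(0.49/0.19) / 0.37 = ln(2.579) / 0.37 = 0.9474 / 0.37 = 2.560 km

2.56 km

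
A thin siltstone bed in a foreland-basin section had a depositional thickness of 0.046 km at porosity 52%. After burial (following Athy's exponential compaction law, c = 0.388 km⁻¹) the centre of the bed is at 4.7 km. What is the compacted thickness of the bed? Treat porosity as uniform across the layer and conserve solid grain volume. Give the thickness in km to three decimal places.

Porosity at 4.7 km: n = 0.52·exp(−0.388×4.7) = 0.0840
Solid-volume conservation: h(1−n) = h₀(1−n₀) ⇒ h = h₀·(1−n₀)/(1−n)
h = 0.046 × (1 − 0.52)/(1 − 0.0840) = 0.046 × 0.5240 = 0.0241 km

0.024 km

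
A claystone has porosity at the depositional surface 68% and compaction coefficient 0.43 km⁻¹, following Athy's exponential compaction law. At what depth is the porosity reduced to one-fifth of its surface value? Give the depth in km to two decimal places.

3.74 km

phi/phi₀ = 1/5 ⇒ exp(−c·Z) = 1/5 ⇒ Z = ln(5) / c
Z = 1.6094 / 0.43 = 3.743 km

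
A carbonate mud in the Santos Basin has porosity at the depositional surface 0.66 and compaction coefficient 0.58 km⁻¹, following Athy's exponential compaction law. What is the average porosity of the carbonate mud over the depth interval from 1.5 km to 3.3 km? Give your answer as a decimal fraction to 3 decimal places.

⟨phi⟩ = (1/(Z₂−Z₁)) ∫ phi₀ e^(−βZ) dZ = phi₀·(e^(−β·Z₁) − e^(−β·Z₂)) / (β·(Z₂−Z₁))
e^(−0.58×1.5) = 0.4190; e^(−0.58×3.3) = 0.1475
⟨phi⟩ = 0.66 × (0.4190 − 0.1475) / (0.58 × 1.8) = 0.66 × 0.2600 = 0.1716

0.172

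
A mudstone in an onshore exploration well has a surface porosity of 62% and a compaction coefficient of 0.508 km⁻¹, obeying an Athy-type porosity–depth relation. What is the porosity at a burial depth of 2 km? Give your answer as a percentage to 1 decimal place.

22.4%

n = n₀·exp(−β·d) = 0.62 × exp(−0.508 × 2) = 0.62 × exp(−1.016)
  = 0.62 × 0.3620 = 0.2245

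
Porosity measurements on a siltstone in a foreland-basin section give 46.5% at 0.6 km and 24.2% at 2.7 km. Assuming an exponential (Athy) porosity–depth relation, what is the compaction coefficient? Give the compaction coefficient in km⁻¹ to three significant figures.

Athy: n(d) = n₀ e^(−kd) ⇒ n₁/n₂ = e^{k(d₂−d₁)} ⇒ k = ln(n₁/n₂)/(d₂−d₁)
k = ln(0.465/0.242) / (2.7 − 0.6) = ln(1.921) / 2.1 = 0.6531 / 2.1 = 0.311 km⁻¹

0.311 km⁻¹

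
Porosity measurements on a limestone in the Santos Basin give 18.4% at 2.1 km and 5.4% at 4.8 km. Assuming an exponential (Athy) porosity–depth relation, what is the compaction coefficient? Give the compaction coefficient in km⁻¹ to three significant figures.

Athy: phi(Z) = phi₀ e^(−βZ) ⇒ phi₁/phi₂ = e^{β(Z₂−Z₁)} ⇒ β = ln(phi₁/phi₂)/(Z₂−Z₁)
β = ln(0.184/0.054) / (4.8 − 2.1) = ln(3.407) / 2.7 = 1.2260 / 2.7 = 0.4541 km⁻¹

0.454 km⁻¹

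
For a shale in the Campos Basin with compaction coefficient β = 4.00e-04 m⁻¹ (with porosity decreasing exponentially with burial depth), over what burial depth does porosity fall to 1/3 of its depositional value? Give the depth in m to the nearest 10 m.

2750 m

Working in km (1 km = 1000 m; β in km⁻¹ = β in m⁻¹ × 1000):
n/n₀ = 1/3 ⇒ exp(−β·d) = 1/3 ⇒ d = ln(3) / β
d = 1.0986 / 0.4 = 2.747 km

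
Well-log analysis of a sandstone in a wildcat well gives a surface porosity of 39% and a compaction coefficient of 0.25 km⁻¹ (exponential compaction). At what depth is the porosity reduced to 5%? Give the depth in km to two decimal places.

8.22 km

Invert Athy's law: z = ln(phi₀/phi) / c
z = ln(0.39/0.05) / 0.25 = ln(7.8) / 0.25 = 2.0541 / 0.25 = 8.216 km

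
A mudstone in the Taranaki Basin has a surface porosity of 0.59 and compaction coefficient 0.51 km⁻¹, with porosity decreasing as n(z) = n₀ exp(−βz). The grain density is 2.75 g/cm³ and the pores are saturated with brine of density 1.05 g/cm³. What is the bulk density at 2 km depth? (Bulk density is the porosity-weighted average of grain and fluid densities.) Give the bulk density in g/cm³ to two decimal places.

Porosity at depth: n = 0.59·exp(−0.51×2) = 0.59×0.3606 = 0.2128
Bulk density: ρ_b = (1−n)ρ_g + n·ρ_f = 0.7872×2.75 + 0.2128×1.05
       = 2.165 + 0.223 = 2.388 g/cm³

2.39 g/cm³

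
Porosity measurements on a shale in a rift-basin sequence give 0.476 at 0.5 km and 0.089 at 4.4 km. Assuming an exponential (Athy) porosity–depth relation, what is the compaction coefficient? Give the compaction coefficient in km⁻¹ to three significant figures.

0.430 km⁻¹

Athy: φ(Z) = φ₀ e^(−kZ) ⇒ φ₁/φ₂ = e^{k(Z₂−Z₁)} ⇒ k = ln(φ₁/φ₂)/(Z₂−Z₁)
k = ln(0.476/0.089) / (4.4 − 0.5) = ln(5.348) / 3.9 = 1.6768 / 3.9 = 0.4299 km⁻¹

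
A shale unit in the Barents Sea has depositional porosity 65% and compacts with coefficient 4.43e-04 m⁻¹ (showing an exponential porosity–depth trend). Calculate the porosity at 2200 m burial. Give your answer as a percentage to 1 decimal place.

24.5%

Working in km (1 km = 1000 m; β in km⁻¹ = β in m⁻¹ × 1000):
n = n₀·exp(−β·d) = 0.65 × exp(−0.443 × 2.2) = 0.65 × exp(−0.9746)
  = 0.65 × 0.3773 = 0.2453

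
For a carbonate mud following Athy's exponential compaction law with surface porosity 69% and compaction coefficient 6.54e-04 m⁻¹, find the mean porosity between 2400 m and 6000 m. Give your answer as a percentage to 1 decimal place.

Working in km (1 km = 1000 m; β in km⁻¹ = β in m⁻¹ × 1000):
⟨φ⟩ = (1/(Z₂−Z₁)) ∫ φ₀ e^(−βZ) dZ = φ₀·(e^(−β·Z₁) − e^(−β·Z₂)) / (β·(Z₂−Z₁))
e^(−0.654×2.4) = 0.2081; e^(−0.654×6) = 0.0198
⟨φ⟩ = 0.69 × (0.2081 − 0.0198) / (0.654 × 3.6) = 0.69 × 0.0800 = 0.0552

5.5%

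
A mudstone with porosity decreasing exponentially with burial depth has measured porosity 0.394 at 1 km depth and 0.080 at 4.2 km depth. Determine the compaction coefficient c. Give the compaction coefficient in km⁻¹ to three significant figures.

0.498 km⁻¹

Athy: n(d) = n₀ e^(−cd) ⇒ n₁/n₂ = e^{c(d₂−d₁)} ⇒ c = ln(n₁/n₂)/(d₂−d₁)
c = ln(0.394/0.08) / (4.2 − 1) = ln(4.925) / 3.2 = 1.5943 / 3.2 = 0.4982 km⁻¹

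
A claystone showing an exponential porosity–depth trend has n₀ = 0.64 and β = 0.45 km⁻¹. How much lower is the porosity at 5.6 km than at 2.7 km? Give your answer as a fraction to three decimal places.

n(2.7) = 0.64·e^(−0.45×2.7) = 0.1899
n(5.6) = 0.64·e^(−0.45×5.6) = 0.0515
Δn = 0.1899 − 0.0515 = 0.1384

0.138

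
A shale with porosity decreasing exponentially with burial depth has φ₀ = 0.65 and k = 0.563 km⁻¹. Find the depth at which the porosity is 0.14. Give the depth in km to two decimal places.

Invert Athy's law: z = ln(φ₀/φ) / k
z = ln(0.65/0.14) / 0.563 = ln(4.643) / 0.563 = 1.5353 / 0.563 = 2.727 km

2.73 km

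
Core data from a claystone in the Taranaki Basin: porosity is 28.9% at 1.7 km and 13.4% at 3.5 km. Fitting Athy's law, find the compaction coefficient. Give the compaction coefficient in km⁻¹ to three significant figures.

Athy: n(Z) = n₀ e^(−kZ) ⇒ n₁/n₂ = e^{k(Z₂−Z₁)} ⇒ k = ln(n₁/n₂)/(Z₂−Z₁)
k = ln(0.289/0.134) / (3.5 − 1.7) = ln(2.157) / 1.8 = 0.7686 / 1.8 = 0.427 km⁻¹

0.427 km⁻¹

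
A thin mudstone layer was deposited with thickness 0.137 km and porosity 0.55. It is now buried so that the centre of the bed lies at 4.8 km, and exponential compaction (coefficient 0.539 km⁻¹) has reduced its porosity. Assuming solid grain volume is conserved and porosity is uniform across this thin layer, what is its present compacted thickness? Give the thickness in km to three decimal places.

Porosity at 4.8 km: n = 0.55·exp(−0.539×4.8) = 0.0414
Solid-volume conservation: h(1−n) = h₀(1−n₀) ⇒ h = h₀·(1−n₀)/(1−n)
h = 0.137 × (1 − 0.55)/(1 − 0.0414) = 0.137 × 0.4694 = 0.0643 km

0.064 km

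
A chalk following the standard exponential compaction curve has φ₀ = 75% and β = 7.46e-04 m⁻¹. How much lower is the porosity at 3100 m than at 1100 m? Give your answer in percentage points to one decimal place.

25.6 percentage points

Working in km (1 km = 1000 m; β in km⁻¹ = β in m⁻¹ × 1000):
φ(1.1) = 0.75·e^(−0.746×1.1) = 0.3301
φ(3.1) = 0.75·e^(−0.746×3.1) = 0.0743
Δφ = 0.3301 − 0.0743 = 0.2559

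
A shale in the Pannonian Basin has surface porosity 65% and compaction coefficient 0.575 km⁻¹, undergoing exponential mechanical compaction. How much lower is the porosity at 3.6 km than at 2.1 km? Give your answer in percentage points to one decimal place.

n(2.1) = 0.65·e^(−0.575×2.1) = 0.1943
n(3.6) = 0.65·e^(−0.575×3.6) = 0.0820
Δn = 0.1943 − 0.0820 = 0.1123

11.2 percentage points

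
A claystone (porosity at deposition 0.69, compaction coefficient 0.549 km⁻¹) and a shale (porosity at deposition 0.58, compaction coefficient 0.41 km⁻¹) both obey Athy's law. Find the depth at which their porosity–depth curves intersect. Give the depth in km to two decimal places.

Set phi₀ₐ e^(−kₐz) = phi₀ᵦ e^(−kᵦz) ⇒ ln(phi₀ₐ/phi₀ᵦ) = (kₐ − kᵦ)·z
z = ln(0.69/0.58) / (0.549 − 0.41) = 0.1737 / 0.139 = 1.249 km

1.25 km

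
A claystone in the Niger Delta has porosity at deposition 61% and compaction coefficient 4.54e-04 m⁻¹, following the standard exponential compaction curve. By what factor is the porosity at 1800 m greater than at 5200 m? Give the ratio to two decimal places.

Working in km (1 km = 1000 m; β in km⁻¹ = β in m⁻¹ × 1000):
φ(d₁)/φ(d₂) = e^(−β·d₁)/e^(−β·d₂) = e^{β(d₂−d₁)}
= exp(0.454 × 3.4) = exp(1.544) = 4.6814

4.68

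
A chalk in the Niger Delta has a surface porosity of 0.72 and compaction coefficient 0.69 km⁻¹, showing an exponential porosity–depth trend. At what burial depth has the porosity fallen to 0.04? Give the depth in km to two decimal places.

4.19 km

Invert Athy's law: z = ln(φ₀/φ) / k
z = ln(0.72/0.04) / 0.69 = ln(18) / 0.69 = 2.8904 / 0.69 = 4.189 km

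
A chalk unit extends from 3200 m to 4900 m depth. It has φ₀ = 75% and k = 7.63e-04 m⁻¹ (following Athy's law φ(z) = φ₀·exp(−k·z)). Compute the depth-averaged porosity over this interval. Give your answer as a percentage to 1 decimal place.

3.7%

Working in km (1 km = 1000 m; k in km⁻¹ = k in m⁻¹ × 1000):
⟨φ⟩ = (1/(z₂−z₁)) ∫ φ₀ e^(−kz) dz = φ₀·(e^(−k·z₁) − e^(−k·z₂)) / (k·(z₂−z₁))
e^(−0.763×3.2) = 0.0870; e^(−0.763×4.9) = 0.0238
⟨φ⟩ = 0.75 × (0.0870 − 0.0238) / (0.763 × 1.7) = 0.75 × 0.0488 = 0.0366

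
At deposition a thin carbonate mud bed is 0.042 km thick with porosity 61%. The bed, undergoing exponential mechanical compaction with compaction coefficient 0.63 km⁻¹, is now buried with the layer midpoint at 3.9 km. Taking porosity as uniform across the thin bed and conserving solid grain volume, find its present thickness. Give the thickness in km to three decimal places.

0.017 km

Porosity at 3.9 km: φ = 0.61·exp(−0.63×3.9) = 0.0523
Solid-volume conservation: h(1−φ) = h₀(1−φ₀) ⇒ h = h₀·(1−φ₀)/(1−φ)
h = 0.042 × (1 − 0.61)/(1 − 0.0523) = 0.042 × 0.4115 = 0.0173 km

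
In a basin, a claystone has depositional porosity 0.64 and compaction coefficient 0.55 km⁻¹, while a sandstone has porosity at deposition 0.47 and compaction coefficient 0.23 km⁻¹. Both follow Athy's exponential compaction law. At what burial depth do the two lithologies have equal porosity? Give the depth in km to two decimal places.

Set phi₀ₐ e^(−βₐd) = phi₀ᵦ e^(−βᵦd) ⇒ ln(phi₀ₐ/phi₀ᵦ) = (βₐ − βᵦ)·d
d = ln(0.64/0.47) / (0.55 − 0.23) = 0.3087 / 0.32 = 0.965 km

0.96 km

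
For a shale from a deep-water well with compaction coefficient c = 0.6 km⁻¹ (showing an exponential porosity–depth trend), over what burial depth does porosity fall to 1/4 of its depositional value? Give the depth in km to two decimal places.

2.31 km

φ/φ₀ = 1/4 ⇒ exp(−c·d) = 1/4 ⇒ d = ln(4) / c
d = 1.3863 / 0.6 = 2.310 km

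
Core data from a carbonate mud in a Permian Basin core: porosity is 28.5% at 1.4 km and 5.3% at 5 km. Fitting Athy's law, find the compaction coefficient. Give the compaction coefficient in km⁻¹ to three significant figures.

Athy: φ(Z) = φ₀ e^(−kZ) ⇒ φ₁/φ₂ = e^{k(Z₂−Z₁)} ⇒ k = ln(φ₁/φ₂)/(Z₂−Z₁)
k = ln(0.285/0.053) / (5 − 1.4) = ln(5.377) / 3.6 = 1.6822 / 3.6 = 0.4673 km⁻¹

0.467 km⁻¹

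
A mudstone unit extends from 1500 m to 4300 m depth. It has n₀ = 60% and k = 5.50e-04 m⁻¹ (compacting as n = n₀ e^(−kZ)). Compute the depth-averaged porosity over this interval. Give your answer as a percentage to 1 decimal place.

Working in km (1 km = 1000 m; k in km⁻¹ = k in m⁻¹ × 1000):
⟨n⟩ = (1/(Z₂−Z₁)) ∫ n₀ e^(−kZ) dZ = n₀·(e^(−k·Z₁) − e^(−k·Z₂)) / (k·(Z₂−Z₁))
e^(−0.55×1.5) = 0.4382; e^(−0.55×4.3) = 0.0939
⟨n⟩ = 0.6 × (0.4382 − 0.0939) / (0.55 × 2.8) = 0.6 × 0.2236 = 0.1341

13.4%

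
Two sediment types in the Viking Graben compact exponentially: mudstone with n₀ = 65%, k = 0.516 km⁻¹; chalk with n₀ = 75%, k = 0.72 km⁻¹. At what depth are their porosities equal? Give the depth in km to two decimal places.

0.70 km

Set n₀ₐ e^(−kₐz) = n₀ᵦ e^(−kᵦz) ⇒ ln(n₀ₐ/n₀ᵦ) = (kₐ − kᵦ)·z
z = ln(0.65/0.75) / (0.516 − 0.72) = -0.1431 / -0.204 = 0.701 km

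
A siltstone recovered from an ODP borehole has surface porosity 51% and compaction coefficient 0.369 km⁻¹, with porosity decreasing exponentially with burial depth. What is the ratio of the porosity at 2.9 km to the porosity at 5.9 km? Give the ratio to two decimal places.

φ(z₁)/φ(z₂) = e^(−k·z₁)/e^(−k·z₂) = e^{k(z₂−z₁)}
= exp(0.369 × 3) = exp(1.107) = 3.0253

3.03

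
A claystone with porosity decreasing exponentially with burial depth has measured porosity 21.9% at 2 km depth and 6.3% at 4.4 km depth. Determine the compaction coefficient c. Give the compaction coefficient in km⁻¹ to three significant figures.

0.519 km⁻¹

Athy: φ(d) = φ₀ e^(−cd) ⇒ φ₁/φ₂ = e^{c(d₂−d₁)} ⇒ c = ln(φ₁/φ₂)/(d₂−d₁)
c = ln(0.219/0.063) / (4.4 − 2) = ln(3.476) / 2.4 = 1.2459 / 2.4 = 0.5191 km⁻¹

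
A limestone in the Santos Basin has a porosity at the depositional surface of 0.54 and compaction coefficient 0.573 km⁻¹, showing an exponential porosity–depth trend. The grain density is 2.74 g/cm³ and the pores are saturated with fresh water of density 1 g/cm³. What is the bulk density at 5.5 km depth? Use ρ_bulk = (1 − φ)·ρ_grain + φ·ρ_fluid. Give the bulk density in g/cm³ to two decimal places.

Porosity at depth: φ = 0.54·exp(−0.573×5.5) = 0.54×0.0428 = 0.0231
Bulk density: ρ_b = (1−φ)ρ_g + φ·ρ_f = 0.9769×2.74 + 0.0231×1
       = 2.677 + 0.023 = 2.700 g/cm³

2.70 g/cm³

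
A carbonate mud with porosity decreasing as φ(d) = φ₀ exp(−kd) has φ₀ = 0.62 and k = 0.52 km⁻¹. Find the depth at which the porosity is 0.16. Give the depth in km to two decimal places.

2.60 km

Invert Athy's law: d = ln(φ₀/φ) / k
d = ln(0.62/0.16) / 0.52 = ln(3.875) / 0.52 = 1.3545 / 0.52 = 2.605 km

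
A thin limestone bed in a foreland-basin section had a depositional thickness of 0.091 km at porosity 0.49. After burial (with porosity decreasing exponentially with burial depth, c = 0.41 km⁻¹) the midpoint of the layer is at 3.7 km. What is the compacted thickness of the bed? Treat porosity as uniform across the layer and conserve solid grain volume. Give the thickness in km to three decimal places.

0.052 km

Porosity at 3.7 km: φ = 0.49·exp(−0.41×3.7) = 0.1075
Solid-volume conservation: h(1−φ) = h₀(1−φ₀) ⇒ h = h₀·(1−φ₀)/(1−φ)
h = 0.091 × (1 − 0.49)/(1 − 0.1075) = 0.091 × 0.5714 = 0.0520 km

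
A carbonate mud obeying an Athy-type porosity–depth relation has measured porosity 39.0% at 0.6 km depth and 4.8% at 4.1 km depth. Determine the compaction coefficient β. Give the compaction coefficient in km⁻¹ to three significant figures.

0.599 km⁻¹

Athy: phi(z) = phi₀ e^(−βz) ⇒ phi₁/phi₂ = e^{β(z₂−z₁)} ⇒ β = ln(phi₁/phi₂)/(z₂−z₁)
β = ln(0.39/0.048) / (4.1 − 0.6) = ln(8.125) / 3.5 = 2.0949 / 3.5 = 0.5986 km⁻¹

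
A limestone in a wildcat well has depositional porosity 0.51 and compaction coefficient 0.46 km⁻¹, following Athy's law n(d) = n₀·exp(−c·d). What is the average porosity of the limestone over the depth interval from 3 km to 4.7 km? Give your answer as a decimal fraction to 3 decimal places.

⟨n⟩ = (1/(d₂−d₁)) ∫ n₀ e^(−cd) dd = n₀·(e^(−c·d₁) − e^(−c·d₂)) / (c·(d₂−d₁))
e^(−0.46×3) = 0.2516; e^(−0.46×4.7) = 0.1151
⟨n⟩ = 0.51 × (0.2516 − 0.1151) / (0.46 × 1.7) = 0.51 × 0.1745 = 0.0890

0.089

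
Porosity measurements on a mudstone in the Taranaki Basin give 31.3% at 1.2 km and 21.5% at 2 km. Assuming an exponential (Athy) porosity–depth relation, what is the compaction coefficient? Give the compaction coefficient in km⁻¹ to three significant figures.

Athy: phi(z) = phi₀ e^(−kz) ⇒ phi₁/phi₂ = e^{k(z₂−z₁)} ⇒ k = ln(phi₁/phi₂)/(z₂−z₁)
k = ln(0.313/0.215) / (2 − 1.2) = ln(1.456) / 0.8 = 0.3756 / 0.8 = 0.4695 km⁻¹

0.469 km⁻¹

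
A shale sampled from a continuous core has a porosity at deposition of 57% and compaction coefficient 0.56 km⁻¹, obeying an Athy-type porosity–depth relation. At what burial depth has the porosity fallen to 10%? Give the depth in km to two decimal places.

Invert Athy's law: Z = ln(phi₀/phi) / β
Z = ln(0.57/0.1) / 0.56 = ln(5.7) / 0.56 = 1.7405 / 0.56 = 3.108 km

3.11 km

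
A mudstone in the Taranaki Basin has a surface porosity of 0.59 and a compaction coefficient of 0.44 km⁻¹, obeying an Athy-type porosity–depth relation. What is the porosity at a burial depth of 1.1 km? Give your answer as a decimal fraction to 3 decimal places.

phi = phi₀·exp(−β·d) = 0.59 × exp(−0.44 × 1.1) = 0.59 × exp(−0.484)
  = 0.59 × 0.6163 = 0.3636

0.364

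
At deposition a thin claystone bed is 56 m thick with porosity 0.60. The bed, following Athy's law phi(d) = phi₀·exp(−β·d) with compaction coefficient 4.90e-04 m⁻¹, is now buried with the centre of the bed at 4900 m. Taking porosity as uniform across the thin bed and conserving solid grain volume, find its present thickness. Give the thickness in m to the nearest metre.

24 m

Working in km (1 km = 1000 m; β in km⁻¹ = β in m⁻¹ × 1000):
Porosity at 4.9 km: phi = 0.6·exp(−0.49×4.9) = 0.0544
Solid-volume conservation: h(1−phi) = h₀(1−phi₀) ⇒ h = h₀·(1−phi₀)/(1−phi)
h = 0.056 × (1 − 0.6)/(1 − 0.0544) = 0.056 × 0.4230 = 0.0237 km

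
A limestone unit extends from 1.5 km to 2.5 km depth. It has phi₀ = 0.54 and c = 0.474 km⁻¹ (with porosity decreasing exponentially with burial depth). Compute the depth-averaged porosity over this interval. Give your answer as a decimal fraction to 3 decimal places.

⟨phi⟩ = (1/(z₂−z₁)) ∫ phi₀ e^(−cz) dz = phi₀·(e^(−c·z₁) − e^(−c·z₂)) / (c·(z₂−z₁))
e^(−0.474×1.5) = 0.4912; e^(−0.474×2.5) = 0.3057
⟨phi⟩ = 0.54 × (0.4912 − 0.3057) / (0.474 × 1) = 0.54 × 0.3912 = 0.2112

0.211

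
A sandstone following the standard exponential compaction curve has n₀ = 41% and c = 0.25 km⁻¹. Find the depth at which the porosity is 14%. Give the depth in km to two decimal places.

Invert Athy's law: d = ln(n₀/n) / c
d = ln(0.41/0.14) / 0.25 = ln(2.929) / 0.25 = 1.0745 / 0.25 = 4.298 km

4.30 km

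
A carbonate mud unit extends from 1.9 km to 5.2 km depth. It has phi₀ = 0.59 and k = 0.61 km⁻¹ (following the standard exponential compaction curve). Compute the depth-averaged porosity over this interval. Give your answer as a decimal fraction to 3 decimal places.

0.080

⟨phi⟩ = (1/(d₂−d₁)) ∫ phi₀ e^(−kd) dd = phi₀·(e^(−k·d₁) − e^(−k·d₂)) / (k·(d₂−d₁))
e^(−0.61×1.9) = 0.3138; e^(−0.61×5.2) = 0.0419
⟨phi⟩ = 0.59 × (0.3138 − 0.0419) / (0.61 × 3.3) = 0.59 × 0.1351 = 0.0797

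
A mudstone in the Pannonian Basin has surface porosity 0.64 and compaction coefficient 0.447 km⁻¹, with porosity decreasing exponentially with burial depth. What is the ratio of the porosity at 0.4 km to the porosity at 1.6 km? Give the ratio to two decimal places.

n(d₁)/n(d₂) = e^(−c·d₁)/e^(−c·d₂) = e^{c(d₂−d₁)}
= exp(0.447 × 1.2) = exp(0.5364) = 1.7098

1.71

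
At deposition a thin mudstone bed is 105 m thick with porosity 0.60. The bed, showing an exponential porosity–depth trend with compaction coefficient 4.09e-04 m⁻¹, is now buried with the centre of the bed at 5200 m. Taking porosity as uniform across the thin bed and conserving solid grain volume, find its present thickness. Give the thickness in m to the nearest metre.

45 m

Working in km (1 km = 1000 m; β in km⁻¹ = β in m⁻¹ × 1000):
Porosity at 5.2 km: φ = 0.6·exp(−0.409×5.2) = 0.0715
Solid-volume conservation: h(1−φ) = h₀(1−φ₀) ⇒ h = h₀·(1−φ₀)/(1−φ)
h = 0.105 × (1 − 0.6)/(1 − 0.0715) = 0.105 × 0.4308 = 0.0452 km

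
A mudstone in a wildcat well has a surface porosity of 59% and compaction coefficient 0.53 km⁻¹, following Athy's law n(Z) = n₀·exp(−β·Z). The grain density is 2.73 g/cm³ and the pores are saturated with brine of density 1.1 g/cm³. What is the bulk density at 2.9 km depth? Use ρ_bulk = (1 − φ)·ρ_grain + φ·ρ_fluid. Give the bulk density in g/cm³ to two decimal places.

Porosity at depth: n = 0.59·exp(−0.53×2.9) = 0.59×0.2150 = 0.1269
Bulk density: ρ_b = (1−n)ρ_g + n·ρ_f = 0.8731×2.73 + 0.1269×1.1
       = 2.384 + 0.140 = 2.523 g/cm³

2.52 g/cm³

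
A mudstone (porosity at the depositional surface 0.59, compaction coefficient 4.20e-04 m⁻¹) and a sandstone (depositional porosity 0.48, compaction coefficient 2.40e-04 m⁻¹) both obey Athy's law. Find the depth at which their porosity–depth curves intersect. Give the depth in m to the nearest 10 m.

1150 m

Working in km (1 km = 1000 m; c in km⁻¹ = c in m⁻¹ × 1000):
Set φ₀ₐ e^(−cₐz) = φ₀ᵦ e^(−cᵦz) ⇒ ln(φ₀ₐ/φ₀ᵦ) = (cₐ − cᵦ)·z
z = ln(0.59/0.48) / (0.42 − 0.24) = 0.2063 / 0.18 = 1.146 km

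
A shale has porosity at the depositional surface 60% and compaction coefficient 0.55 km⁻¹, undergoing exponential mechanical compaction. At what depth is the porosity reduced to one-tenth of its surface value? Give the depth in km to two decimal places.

4.19 km

φ/φ₀ = 1/10 ⇒ exp(−k·Z) = 1/10 ⇒ Z = ln(10) / k
Z = 2.3026 / 0.55 = 4.187 km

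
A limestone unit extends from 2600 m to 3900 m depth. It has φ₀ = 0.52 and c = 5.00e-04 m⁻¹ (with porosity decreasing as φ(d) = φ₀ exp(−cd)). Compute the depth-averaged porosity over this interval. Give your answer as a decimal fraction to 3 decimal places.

0.104

Working in km (1 km = 1000 m; c in km⁻¹ = c in m⁻¹ × 1000):
⟨φ⟩ = (1/(d₂−d₁)) ∫ φ₀ e^(−cd) dd = φ₀·(e^(−c·d₁) − e^(−c·d₂)) / (c·(d₂−d₁))
e^(−0.5×2.6) = 0.2725; e^(−0.5×3.9) = 0.1423
⟨φ⟩ = 0.52 × (0.2725 − 0.1423) / (0.5 × 1.3) = 0.52 × 0.2004 = 0.1042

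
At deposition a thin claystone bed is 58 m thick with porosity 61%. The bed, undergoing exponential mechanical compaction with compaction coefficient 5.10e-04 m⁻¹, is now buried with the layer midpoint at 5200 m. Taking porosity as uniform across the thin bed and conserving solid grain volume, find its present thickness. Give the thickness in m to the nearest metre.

Working in km (1 km = 1000 m; c in km⁻¹ = c in m⁻¹ × 1000):
Porosity at 5.2 km: φ = 0.61·exp(−0.51×5.2) = 0.0430
Solid-volume conservation: h(1−φ) = h₀(1−φ₀) ⇒ h = h₀·(1−φ₀)/(1−φ)
h = 0.058 × (1 − 0.61)/(1 − 0.0430) = 0.058 × 0.4075 = 0.0236 km

24 m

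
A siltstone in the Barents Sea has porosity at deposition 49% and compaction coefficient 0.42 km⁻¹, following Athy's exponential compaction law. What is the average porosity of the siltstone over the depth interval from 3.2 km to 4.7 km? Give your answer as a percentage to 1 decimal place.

9.5%

⟨φ⟩ = (1/(Z₂−Z₁)) ∫ φ₀ e^(−βZ) dZ = φ₀·(e^(−β·Z₁) − e^(−β·Z₂)) / (β·(Z₂−Z₁))
e^(−0.42×3.2) = 0.2608; e^(−0.42×4.7) = 0.1389
⟨φ⟩ = 0.49 × (0.2608 − 0.1389) / (0.42 × 1.5) = 0.49 × 0.1935 = 0.0948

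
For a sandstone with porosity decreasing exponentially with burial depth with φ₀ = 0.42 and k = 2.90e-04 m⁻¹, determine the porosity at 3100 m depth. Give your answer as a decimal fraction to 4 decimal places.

Working in km (1 km = 1000 m; k in km⁻¹ = k in m⁻¹ × 1000):
φ = φ₀·exp(−k·z) = 0.42 × exp(−0.29 × 3.1) = 0.42 × exp(−0.899)
  = 0.42 × 0.4070 = 0.1709

0.1709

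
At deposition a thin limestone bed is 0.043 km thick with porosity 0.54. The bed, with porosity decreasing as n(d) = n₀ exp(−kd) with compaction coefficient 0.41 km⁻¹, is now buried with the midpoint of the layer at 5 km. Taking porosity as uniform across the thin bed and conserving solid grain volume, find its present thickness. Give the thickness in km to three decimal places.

0.021 km

Porosity at 5 km: n = 0.54·exp(−0.41×5) = 0.0695
Solid-volume conservation: h(1−n) = h₀(1−n₀) ⇒ h = h₀·(1−n₀)/(1−n)
h = 0.043 × (1 − 0.54)/(1 − 0.0695) = 0.043 × 0.4944 = 0.0213 km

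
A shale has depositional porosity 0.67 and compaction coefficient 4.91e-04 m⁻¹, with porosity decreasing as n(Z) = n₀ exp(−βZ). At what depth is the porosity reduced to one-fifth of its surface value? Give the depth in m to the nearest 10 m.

Working in km (1 km = 1000 m; β in km⁻¹ = β in m⁻¹ × 1000):
n/n₀ = 1/5 ⇒ exp(−β·Z) = 1/5 ⇒ Z = ln(5) / β
Z = 1.6094 / 0.491 = 3.278 km

3280 m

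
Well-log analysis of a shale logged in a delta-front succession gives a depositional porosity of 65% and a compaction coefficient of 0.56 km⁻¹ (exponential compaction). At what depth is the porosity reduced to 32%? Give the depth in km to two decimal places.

Invert Athy's law: Z = ln(n₀/n) / k
Z = ln(0.65/0.32) / 0.56 = ln(2.031) / 0.56 = 0.7087 / 0.56 = 1.265 km

1.27 km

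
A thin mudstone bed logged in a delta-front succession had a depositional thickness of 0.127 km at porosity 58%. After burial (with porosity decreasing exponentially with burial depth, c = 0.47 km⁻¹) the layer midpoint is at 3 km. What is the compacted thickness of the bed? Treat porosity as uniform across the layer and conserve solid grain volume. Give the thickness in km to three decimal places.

0.062 km

Porosity at 3 km: φ = 0.58·exp(−0.47×3) = 0.1416
Solid-volume conservation: h(1−φ) = h₀(1−φ₀) ⇒ h = h₀·(1−φ₀)/(1−φ)
h = 0.127 × (1 − 0.58)/(1 − 0.1416) = 0.127 × 0.4893 = 0.0621 km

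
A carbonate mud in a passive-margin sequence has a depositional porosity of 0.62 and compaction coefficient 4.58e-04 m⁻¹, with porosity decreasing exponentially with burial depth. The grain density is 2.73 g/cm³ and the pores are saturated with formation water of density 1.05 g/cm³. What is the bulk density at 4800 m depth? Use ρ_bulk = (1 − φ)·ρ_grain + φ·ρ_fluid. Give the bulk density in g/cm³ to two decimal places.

2.61 g/cm³

Working in km (1 km = 1000 m; β in km⁻¹ = β in m⁻¹ × 1000):
Porosity at depth: n = 0.62·exp(−0.458×4.8) = 0.62×0.1110 = 0.0688
Bulk density: ρ_b = (1−n)ρ_g + n·ρ_f = 0.9312×2.73 + 0.0688×1.05
       = 2.542 + 0.072 = 2.614 g/cm³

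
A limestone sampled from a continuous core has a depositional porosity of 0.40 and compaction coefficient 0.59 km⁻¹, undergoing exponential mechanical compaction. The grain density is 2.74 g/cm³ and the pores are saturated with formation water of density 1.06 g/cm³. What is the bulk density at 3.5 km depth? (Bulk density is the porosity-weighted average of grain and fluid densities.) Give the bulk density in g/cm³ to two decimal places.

Porosity at depth: φ = 0.4·exp(−0.59×3.5) = 0.4×0.1268 = 0.0507
Bulk density: ρ_b = (1−φ)ρ_g + φ·ρ_f = 0.9493×2.74 + 0.0507×1.06
       = 2.601 + 0.054 = 2.655 g/cm³

2.65 g/cm³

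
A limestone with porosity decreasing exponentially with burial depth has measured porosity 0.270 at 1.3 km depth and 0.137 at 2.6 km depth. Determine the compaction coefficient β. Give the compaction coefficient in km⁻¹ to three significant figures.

Athy: n(d) = n₀ e^(−βd) ⇒ n₁/n₂ = e^{β(d₂−d₁)} ⇒ β = ln(n₁/n₂)/(d₂−d₁)
β = ln(0.27/0.137) / (2.6 − 1.3) = ln(1.971) / 1.3 = 0.6784 / 1.3 = 0.5219 km⁻¹

0.522 km⁻¹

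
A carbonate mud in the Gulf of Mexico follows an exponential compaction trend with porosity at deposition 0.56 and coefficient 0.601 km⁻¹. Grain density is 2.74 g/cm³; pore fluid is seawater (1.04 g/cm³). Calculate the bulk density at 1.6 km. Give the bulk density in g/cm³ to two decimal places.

2.38 g/cm³

Porosity at depth: phi = 0.56·exp(−0.601×1.6) = 0.56×0.3823 = 0.2141
Bulk density: ρ_b = (1−phi)ρ_g + phi·ρ_f = 0.7859×2.74 + 0.2141×1.04
       = 2.153 + 0.223 = 2.376 g/cm³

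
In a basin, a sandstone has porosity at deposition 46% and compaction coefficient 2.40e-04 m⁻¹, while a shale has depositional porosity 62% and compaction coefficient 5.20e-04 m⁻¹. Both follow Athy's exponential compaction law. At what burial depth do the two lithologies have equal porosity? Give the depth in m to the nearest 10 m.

1070 m

Working in km (1 km = 1000 m; c in km⁻¹ = c in m⁻¹ × 1000):
Set n₀ₐ e^(−cₐZ) = n₀ᵦ e^(−cᵦZ) ⇒ ln(n₀ₐ/n₀ᵦ) = (cₐ − cᵦ)·Z
Z = ln(0.46/0.62) / (0.24 − 0.52) = -0.2985 / -0.28 = 1.066 km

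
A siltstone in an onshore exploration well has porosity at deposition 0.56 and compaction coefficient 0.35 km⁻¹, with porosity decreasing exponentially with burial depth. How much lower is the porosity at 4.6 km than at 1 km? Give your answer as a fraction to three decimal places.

0.283

n(1) = 0.56·e^(−0.35×1) = 0.3946
n(4.6) = 0.56·e^(−0.35×4.6) = 0.1119
Δn = 0.3946 − 0.1119 = 0.2827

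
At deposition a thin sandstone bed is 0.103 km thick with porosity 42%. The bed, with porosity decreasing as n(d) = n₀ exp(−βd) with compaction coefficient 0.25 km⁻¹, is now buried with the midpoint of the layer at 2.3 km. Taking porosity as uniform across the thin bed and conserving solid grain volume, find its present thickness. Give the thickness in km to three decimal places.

0.078 km

Porosity at 2.3 km: n = 0.42·exp(−0.25×2.3) = 0.2363
Solid-volume conservation: h(1−n) = h₀(1−n₀) ⇒ h = h₀·(1−n₀)/(1−n)
h = 0.103 × (1 − 0.42)/(1 − 0.2363) = 0.103 × 0.7595 = 0.0782 km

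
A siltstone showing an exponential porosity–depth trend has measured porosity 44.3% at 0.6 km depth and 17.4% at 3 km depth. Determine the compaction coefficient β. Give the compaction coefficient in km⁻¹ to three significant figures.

0.389 km⁻¹

Athy: phi(z) = phi₀ e^(−βz) ⇒ phi₁/phi₂ = e^{β(z₂−z₁)} ⇒ β = ln(phi₁/phi₂)/(z₂−z₁)
β = ln(0.443/0.174) / (3 − 0.6) = ln(2.546) / 2.4 = 0.9345 / 2.4 = 0.3894 km⁻¹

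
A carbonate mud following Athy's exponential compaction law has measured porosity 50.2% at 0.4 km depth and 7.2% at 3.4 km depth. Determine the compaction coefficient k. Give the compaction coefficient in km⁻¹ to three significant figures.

Athy: φ(Z) = φ₀ e^(−kZ) ⇒ φ₁/φ₂ = e^{k(Z₂−Z₁)} ⇒ k = ln(φ₁/φ₂)/(Z₂−Z₁)
k = ln(0.502/0.072) / (3.4 − 0.4) = ln(6.972) / 3 = 1.9419 / 3 = 0.6473 km⁻¹

0.647 km⁻¹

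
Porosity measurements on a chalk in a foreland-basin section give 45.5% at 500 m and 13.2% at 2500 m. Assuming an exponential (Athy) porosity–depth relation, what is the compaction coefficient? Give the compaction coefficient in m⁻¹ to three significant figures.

Working in km (1 km = 1000 m; k in km⁻¹ = k in m⁻¹ × 1000):
Athy: φ(d) = φ₀ e^(−kd) ⇒ φ₁/φ₂ = e^{k(d₂−d₁)} ⇒ k = ln(φ₁/φ₂)/(d₂−d₁)
k = ln(0.455/0.132) / (2.5 − 0.5) = ln(3.447) / 2 = 1.2375 / 2 = 0.6187 km⁻¹

0.000619 m⁻¹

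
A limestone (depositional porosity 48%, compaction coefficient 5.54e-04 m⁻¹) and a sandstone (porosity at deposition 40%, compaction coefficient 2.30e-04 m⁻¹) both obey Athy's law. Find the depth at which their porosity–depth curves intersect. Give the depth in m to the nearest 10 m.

560 m

Working in km (1 km = 1000 m; c in km⁻¹ = c in m⁻¹ × 1000):
Set φ₀ₐ e^(−cₐd) = φ₀ᵦ e^(−cᵦd) ⇒ ln(φ₀ₐ/φ₀ᵦ) = (cₐ − cᵦ)·d
d = ln(0.48/0.4) / (0.554 − 0.23) = 0.1823 / 0.324 = 0.563 km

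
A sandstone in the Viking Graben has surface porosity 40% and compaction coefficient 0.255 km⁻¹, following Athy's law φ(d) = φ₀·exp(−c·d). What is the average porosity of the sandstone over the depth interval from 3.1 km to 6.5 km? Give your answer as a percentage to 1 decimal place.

⟨φ⟩ = (1/(d₂−d₁)) ∫ φ₀ e^(−cd) dd = φ₀·(e^(−c·d₁) − e^(−c·d₂)) / (c·(d₂−d₁))
e^(−0.255×3.1) = 0.4536; e^(−0.255×6.5) = 0.1906
⟨φ⟩ = 0.4 × (0.4536 − 0.1906) / (0.255 × 3.4) = 0.4 × 0.3033 = 0.1213

12.1%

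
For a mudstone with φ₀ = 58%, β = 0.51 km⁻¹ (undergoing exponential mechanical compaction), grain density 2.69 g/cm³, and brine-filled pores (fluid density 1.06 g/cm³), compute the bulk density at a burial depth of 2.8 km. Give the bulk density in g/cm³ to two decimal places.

Porosity at depth: φ = 0.58·exp(−0.51×2.8) = 0.58×0.2398 = 0.1391
Bulk density: ρ_b = (1−φ)ρ_g + φ·ρ_f = 0.8609×2.69 + 0.1391×1.06
       = 2.316 + 0.147 = 2.463 g/cm³

2.46 g/cm³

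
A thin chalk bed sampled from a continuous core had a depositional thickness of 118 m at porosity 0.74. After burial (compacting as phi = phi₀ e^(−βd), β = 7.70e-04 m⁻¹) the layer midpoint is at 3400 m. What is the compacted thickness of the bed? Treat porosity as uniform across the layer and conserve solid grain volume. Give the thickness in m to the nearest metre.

Working in km (1 km = 1000 m; β in km⁻¹ = β in m⁻¹ × 1000):
Porosity at 3.4 km: phi = 0.74·exp(−0.77×3.4) = 0.0540
Solid-volume conservation: h(1−phi) = h₀(1−phi₀) ⇒ h = h₀·(1−phi₀)/(1−phi)
h = 0.118 × (1 − 0.74)/(1 − 0.0540) = 0.118 × 0.2748 = 0.0324 km

32 m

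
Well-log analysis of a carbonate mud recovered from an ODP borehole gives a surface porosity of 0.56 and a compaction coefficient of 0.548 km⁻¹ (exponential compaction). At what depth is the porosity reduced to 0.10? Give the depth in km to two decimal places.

3.14 km

Invert Athy's law: z = ln(phi₀/phi) / k
z = ln(0.56/0.1) / 0.548 = ln(5.6) / 0.548 = 1.7228 / 0.548 = 3.144 km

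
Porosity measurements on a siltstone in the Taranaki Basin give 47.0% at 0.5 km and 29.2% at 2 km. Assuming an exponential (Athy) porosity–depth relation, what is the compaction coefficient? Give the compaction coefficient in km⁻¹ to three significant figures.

Athy: phi(Z) = phi₀ e^(−kZ) ⇒ phi₁/phi₂ = e^{k(Z₂−Z₁)} ⇒ k = ln(phi₁/phi₂)/(Z₂−Z₁)
k = ln(0.47/0.292) / (2 − 0.5) = ln(1.61) / 1.5 = 0.4760 / 1.5 = 0.3173 km⁻¹

0.317 km⁻¹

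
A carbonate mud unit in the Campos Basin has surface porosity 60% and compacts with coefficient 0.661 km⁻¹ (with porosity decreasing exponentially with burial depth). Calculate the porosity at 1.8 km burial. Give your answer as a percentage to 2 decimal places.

φ = φ₀·exp(−β·z) = 0.6 × exp(−0.661 × 1.8) = 0.6 × exp(−1.19)
  = 0.6 × 0.3043 = 0.1826

18.26%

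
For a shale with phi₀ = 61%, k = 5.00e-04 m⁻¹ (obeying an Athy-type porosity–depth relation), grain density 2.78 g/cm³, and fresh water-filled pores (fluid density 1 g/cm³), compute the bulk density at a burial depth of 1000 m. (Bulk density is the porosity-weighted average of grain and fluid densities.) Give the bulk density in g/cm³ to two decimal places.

2.12 g/cm³

Working in km (1 km = 1000 m; k in km⁻¹ = k in m⁻¹ × 1000):
Porosity at depth: phi = 0.61·exp(−0.5×1) = 0.61×0.6065 = 0.3700
Bulk density: ρ_b = (1−phi)ρ_g + phi·ρ_f = 0.6300×2.78 + 0.3700×1
       = 1.751 + 0.370 = 2.121 g/cm³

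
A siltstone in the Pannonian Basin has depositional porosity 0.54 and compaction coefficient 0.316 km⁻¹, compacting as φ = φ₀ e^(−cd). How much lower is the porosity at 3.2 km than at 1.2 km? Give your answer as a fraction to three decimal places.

0.173

φ(1.2) = 0.54·e^(−0.316×1.2) = 0.3696
φ(3.2) = 0.54·e^(−0.316×3.2) = 0.1964
Δφ = 0.3696 − 0.1964 = 0.1731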